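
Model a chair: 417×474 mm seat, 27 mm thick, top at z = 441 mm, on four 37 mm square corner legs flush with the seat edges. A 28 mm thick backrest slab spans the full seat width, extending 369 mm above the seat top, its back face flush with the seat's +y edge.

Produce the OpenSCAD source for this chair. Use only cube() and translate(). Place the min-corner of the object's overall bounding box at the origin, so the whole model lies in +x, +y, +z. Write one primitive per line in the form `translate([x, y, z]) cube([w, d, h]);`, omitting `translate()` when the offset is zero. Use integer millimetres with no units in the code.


translate([0, 0, 414]) cube([417, 474, 27]);
cube([37, 37, 414]);
translate([380, 0, 0]) cube([37, 37, 414]);
translate([0, 437, 0]) cube([37, 37, 414]);
translate([380, 437, 0]) cube([37, 37, 414]);
translate([0, 446, 441]) cube([417, 28, 369]);


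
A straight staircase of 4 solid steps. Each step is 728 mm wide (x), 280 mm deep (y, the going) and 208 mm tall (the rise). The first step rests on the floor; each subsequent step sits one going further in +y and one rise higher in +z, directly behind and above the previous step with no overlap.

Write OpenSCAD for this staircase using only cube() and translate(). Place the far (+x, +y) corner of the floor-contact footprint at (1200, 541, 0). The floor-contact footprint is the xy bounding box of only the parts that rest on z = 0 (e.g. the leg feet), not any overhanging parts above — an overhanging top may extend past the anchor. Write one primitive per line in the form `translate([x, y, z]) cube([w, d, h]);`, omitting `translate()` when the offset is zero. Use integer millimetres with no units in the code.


translate([472, 261, 0]) cube([728, 280, 208]);
translate([472, 541, 208]) cube([728, 280, 208]);
translate([472, 821, 416]) cube([728, 280, 208]);
translate([472, 1101, 624]) cube([728, 280, 208]);


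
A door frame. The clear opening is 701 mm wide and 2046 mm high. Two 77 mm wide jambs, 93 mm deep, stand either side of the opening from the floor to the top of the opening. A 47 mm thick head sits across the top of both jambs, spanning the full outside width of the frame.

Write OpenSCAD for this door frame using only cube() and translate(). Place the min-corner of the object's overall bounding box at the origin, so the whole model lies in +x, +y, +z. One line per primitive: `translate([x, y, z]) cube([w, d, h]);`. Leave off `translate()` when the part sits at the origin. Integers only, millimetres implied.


cube([77, 93, 2046]);
translate([778, 0, 0]) cube([77, 93, 2046]);
translate([0, 0, 2046]) cube([855, 93, 47]);


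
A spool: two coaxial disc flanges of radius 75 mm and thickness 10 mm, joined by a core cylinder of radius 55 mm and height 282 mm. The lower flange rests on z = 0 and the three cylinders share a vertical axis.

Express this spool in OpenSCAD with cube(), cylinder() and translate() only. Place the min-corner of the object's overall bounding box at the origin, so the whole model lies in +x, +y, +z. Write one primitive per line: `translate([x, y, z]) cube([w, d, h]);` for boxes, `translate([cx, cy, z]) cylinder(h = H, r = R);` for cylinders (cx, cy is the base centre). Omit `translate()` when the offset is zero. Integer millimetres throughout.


translate([75, 75, 0]) cylinder(h = 10, r = 75);
translate([75, 75, 10]) cylinder(h = 282, r = 55);
translate([75, 75, 292]) cylinder(h = 10, r = 75);


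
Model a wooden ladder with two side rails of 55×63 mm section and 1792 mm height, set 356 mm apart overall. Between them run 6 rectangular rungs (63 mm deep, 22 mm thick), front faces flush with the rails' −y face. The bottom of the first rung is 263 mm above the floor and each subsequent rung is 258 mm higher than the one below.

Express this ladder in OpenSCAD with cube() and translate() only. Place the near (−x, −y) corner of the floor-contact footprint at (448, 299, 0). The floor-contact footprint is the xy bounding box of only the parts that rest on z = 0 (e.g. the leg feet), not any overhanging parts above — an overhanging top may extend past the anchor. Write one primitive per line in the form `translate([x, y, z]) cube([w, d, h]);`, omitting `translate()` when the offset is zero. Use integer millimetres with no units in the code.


// rung span = 356 - 2*55 = 246
// rung[k] z = 263 + k*258
translate([448, 299, 0]) cube([55, 63, 1792]);
translate([749, 299, 0]) cube([55, 63, 1792]);
translate([503, 299, 263]) cube([246, 63, 22]);
translate([503, 299, 521]) cube([246, 63, 22]);
translate([503, 299, 779]) cube([246, 63, 22]);
translate([503, 299, 1037]) cube([246, 63, 22]);
translate([503, 299, 1295]) cube([246, 63, 22]);
translate([503, 299, 1553]) cube([246, 63, 22]);


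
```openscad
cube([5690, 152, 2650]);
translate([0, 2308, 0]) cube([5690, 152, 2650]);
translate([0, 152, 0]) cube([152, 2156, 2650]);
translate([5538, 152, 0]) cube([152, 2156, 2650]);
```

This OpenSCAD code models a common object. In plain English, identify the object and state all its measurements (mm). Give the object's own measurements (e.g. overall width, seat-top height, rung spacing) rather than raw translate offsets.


The wall frame of a small rectangular building: four walls, each 2650 mm tall and 152 mm thick, enclosing a footprint 5690 mm (x) by 2460 mm (y) outside-to-outside, with no floor or roof. The front and back walls (the −y and +y sides) span the full width; the two side walls fit between them.


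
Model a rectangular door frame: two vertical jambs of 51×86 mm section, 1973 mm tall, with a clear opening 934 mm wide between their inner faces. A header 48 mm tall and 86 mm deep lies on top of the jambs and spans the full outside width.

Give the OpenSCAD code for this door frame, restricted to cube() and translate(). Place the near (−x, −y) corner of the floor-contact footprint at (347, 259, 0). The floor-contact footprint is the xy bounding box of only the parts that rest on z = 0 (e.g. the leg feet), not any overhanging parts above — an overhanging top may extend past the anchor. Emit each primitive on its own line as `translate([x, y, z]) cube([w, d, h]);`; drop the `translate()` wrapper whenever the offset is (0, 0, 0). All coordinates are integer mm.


translate([347, 259, 0]) cube([51, 86, 1973]);
translate([1332, 259, 0]) cube([51, 86, 1973]);
translate([347, 259, 1973]) cube([1036, 86, 48]);


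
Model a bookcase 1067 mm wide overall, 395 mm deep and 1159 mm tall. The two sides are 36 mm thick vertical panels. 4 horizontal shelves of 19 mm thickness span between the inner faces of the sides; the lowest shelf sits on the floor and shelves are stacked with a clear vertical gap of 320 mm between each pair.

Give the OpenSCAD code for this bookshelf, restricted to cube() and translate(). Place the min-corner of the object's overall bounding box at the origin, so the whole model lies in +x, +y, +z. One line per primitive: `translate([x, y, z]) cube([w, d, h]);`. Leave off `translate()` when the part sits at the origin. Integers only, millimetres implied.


cube([36, 395, 1159]);
translate([1031, 0, 0]) cube([36, 395, 1159]);
translate([36, 0, 0]) cube([995, 395, 19]);
translate([36, 0, 339]) cube([995, 395, 19]);
translate([36, 0, 678]) cube([995, 395, 19]);
translate([36, 0, 1017]) cube([995, 395, 19]);


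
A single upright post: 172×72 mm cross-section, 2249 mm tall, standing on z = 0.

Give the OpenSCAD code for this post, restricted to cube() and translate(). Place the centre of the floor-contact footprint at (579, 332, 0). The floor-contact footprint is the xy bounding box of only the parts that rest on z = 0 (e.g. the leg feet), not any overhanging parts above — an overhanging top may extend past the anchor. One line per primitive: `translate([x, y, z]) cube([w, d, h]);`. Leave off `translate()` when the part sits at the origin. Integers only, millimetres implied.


translate([493, 296, 0]) cube([172, 72, 2249]);


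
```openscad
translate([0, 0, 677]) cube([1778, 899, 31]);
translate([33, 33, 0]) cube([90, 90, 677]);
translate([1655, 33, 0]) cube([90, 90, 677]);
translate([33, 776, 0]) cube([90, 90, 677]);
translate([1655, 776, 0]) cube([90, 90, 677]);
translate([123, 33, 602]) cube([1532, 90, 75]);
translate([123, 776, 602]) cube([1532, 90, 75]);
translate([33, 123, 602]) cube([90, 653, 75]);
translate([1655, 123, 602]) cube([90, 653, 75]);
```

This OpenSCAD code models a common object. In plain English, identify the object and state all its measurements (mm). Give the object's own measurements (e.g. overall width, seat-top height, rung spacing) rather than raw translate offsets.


A rectangular dining table. The top is 1778×899×31 mm with its upper surface at z = 708 mm. It stands on four 90×90 mm square legs, each inset 33 mm from the nearest pair of top edges, running from the floor to the underside of the top. Four apron rails, 90 mm thick and 75 mm tall, run between adjacent legs with their top edges flush with the underside of the top and their outer faces flush with the legs' outer faces.


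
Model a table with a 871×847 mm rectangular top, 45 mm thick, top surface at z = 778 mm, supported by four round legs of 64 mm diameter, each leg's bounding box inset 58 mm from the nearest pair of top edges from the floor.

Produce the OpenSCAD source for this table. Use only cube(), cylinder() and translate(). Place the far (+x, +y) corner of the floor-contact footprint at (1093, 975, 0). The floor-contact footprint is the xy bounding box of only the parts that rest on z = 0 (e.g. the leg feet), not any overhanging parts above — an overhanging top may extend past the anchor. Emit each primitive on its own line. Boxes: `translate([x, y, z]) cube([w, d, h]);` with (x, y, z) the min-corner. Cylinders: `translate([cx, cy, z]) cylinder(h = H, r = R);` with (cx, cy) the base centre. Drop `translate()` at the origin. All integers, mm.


// leg_h = 778 - 45 = 733
translate([280, 186, 733]) cube([871, 847, 45]);
translate([370, 276, 0]) cylinder(h = 733, r = 32);
translate([1061, 276, 0]) cylinder(h = 733, r = 32);
translate([370, 943, 0]) cylinder(h = 733, r = 32);
translate([1061, 943, 0]) cylinder(h = 733, r = 32);


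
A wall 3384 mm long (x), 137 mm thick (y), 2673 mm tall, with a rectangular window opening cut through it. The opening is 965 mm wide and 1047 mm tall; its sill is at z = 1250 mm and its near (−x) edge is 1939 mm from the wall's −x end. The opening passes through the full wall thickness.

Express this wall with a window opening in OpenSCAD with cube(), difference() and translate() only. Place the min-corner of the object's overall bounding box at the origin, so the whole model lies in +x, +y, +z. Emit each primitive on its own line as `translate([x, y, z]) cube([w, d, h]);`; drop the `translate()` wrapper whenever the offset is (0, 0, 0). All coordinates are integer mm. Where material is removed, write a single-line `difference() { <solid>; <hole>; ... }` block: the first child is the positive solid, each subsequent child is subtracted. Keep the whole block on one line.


difference() { cube([3384, 137, 2673]); translate([1939, 0, 1250]) cube([965, 137, 1047]); }


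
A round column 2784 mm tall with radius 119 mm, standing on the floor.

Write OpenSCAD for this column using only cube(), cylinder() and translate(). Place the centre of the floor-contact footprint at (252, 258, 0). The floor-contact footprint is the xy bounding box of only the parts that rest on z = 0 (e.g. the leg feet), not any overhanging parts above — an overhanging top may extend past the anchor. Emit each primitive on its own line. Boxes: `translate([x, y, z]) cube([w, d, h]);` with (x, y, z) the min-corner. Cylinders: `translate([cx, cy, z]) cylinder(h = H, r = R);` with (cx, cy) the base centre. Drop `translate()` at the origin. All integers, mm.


translate([252, 258, 0]) cylinder(h = 2784, r = 119);


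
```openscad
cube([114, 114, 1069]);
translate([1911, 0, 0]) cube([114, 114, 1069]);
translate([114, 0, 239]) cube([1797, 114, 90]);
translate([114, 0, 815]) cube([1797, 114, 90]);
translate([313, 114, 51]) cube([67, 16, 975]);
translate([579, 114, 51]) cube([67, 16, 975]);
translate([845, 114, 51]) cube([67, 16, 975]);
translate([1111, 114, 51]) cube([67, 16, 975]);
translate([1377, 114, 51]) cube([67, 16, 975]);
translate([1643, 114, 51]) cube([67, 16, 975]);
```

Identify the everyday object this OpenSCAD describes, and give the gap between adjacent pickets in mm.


A fence section. The picket gap is 199 mm.

Two posts, two rails, 6 pickets — a fence section. Span 1797 mm holds 6 pickets of 67 mm with 7 equal gaps: ⌊(1797 − 6·67) / 7⌋ = 199 mm.


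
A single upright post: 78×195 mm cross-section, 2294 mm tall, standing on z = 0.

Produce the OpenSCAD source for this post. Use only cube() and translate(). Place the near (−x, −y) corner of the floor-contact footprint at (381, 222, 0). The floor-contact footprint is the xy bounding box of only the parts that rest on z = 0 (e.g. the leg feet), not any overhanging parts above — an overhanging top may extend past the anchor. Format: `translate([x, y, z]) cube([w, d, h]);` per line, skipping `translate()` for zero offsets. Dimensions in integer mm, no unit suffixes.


translate([381, 222, 0]) cube([78, 195, 2294]);


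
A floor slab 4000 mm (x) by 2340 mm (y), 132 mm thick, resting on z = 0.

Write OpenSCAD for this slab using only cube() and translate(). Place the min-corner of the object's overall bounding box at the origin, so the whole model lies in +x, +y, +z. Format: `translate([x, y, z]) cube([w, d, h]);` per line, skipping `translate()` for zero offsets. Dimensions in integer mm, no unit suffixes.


cube([4000, 2340, 132]);


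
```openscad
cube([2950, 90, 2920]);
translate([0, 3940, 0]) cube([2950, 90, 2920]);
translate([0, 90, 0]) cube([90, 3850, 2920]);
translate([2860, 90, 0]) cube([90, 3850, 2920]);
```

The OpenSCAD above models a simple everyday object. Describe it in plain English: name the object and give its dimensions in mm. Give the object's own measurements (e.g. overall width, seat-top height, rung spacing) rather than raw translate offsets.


The wall frame of a small rectangular building: four walls, each 2920 mm tall and 90 mm thick, enclosing a footprint 2950 mm (x) by 4030 mm (y) outside-to-outside, with no floor or roof. The front and back walls (the −y and +y sides) span the full width; the two side walls fit between them.


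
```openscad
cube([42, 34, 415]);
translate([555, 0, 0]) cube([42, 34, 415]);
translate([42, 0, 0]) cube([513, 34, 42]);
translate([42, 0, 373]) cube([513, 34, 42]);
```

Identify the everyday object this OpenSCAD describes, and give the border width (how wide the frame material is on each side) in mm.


A picture frame. The border width is 42 mm.

Four thin pieces enclosing a rectangular opening — a picture frame. The two full-height stiles are 415 mm tall; the top rail sits at z = 373 and is 42 mm tall, so the border above the opening is 415 − 373 = 42 mm, matching the stile x-width.


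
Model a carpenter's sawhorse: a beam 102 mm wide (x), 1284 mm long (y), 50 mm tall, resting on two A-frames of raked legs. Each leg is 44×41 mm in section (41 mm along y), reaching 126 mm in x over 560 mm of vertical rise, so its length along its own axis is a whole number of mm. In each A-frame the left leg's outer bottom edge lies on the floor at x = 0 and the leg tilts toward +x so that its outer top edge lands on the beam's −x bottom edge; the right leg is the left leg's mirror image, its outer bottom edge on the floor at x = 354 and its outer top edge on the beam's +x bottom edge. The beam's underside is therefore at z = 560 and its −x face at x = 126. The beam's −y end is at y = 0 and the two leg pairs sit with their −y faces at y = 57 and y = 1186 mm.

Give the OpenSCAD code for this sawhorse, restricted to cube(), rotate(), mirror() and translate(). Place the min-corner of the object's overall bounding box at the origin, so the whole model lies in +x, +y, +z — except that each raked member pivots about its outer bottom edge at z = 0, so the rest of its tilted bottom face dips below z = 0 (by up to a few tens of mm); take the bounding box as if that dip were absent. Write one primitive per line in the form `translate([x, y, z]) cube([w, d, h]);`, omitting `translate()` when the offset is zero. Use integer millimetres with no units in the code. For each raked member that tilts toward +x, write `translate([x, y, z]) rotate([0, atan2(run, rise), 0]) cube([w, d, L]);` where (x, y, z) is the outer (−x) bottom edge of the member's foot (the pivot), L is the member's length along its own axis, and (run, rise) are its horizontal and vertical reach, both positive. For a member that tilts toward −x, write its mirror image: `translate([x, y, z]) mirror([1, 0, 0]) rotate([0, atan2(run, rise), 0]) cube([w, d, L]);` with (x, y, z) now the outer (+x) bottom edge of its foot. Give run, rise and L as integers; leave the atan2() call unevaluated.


// leg length = √(126² + 560²) = 574
// right-leg outer foot x = 2·126 + 102 = 354
// beam min-corner = (126, 0, 560)
translate([126, 0, 560]) cube([102, 1284, 50]);
translate([0, 57, 0]) rotate([0, atan2(126, 560), 0]) cube([44, 41, 574]);
translate([354, 57, 0]) mirror([1, 0, 0]) rotate([0, atan2(126, 560), 0]) cube([44, 41, 574]);
translate([0, 1186, 0]) rotate([0, atan2(126, 560), 0]) cube([44, 41, 574]);
translate([354, 1186, 0]) mirror([1, 0, 0]) rotate([0, atan2(126, 560), 0]) cube([44, 41, 574]);


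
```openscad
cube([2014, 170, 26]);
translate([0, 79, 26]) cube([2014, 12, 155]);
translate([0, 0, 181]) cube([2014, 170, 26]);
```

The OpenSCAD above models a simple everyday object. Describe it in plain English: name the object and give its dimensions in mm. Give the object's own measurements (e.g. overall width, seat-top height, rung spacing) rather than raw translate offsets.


An I-beam lying along x, 2014 mm long. Overall section height 207 mm. Two flanges 170 mm wide (y) and 26 mm thick, one on the floor and one at the top; a web 12 mm thick runs between them, centred on the flange width.


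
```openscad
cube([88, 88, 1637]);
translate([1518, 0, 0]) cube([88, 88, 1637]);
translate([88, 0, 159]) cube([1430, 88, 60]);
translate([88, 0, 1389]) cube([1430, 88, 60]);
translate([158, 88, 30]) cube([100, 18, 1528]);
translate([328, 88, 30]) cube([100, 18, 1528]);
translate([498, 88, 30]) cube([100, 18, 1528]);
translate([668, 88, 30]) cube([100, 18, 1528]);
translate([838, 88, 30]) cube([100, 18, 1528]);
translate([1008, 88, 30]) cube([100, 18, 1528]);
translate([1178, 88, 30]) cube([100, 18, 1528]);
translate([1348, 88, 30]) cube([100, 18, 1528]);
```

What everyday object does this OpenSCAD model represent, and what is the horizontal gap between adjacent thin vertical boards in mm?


A fence section. The picket gap is 70 mm.

Two posts, two rails, 8 pickets — a fence section. Span 1430 mm holds 8 pickets of 100 mm with 9 equal gaps: ⌊(1430 − 8·100) / 9⌋ = 70 mm.


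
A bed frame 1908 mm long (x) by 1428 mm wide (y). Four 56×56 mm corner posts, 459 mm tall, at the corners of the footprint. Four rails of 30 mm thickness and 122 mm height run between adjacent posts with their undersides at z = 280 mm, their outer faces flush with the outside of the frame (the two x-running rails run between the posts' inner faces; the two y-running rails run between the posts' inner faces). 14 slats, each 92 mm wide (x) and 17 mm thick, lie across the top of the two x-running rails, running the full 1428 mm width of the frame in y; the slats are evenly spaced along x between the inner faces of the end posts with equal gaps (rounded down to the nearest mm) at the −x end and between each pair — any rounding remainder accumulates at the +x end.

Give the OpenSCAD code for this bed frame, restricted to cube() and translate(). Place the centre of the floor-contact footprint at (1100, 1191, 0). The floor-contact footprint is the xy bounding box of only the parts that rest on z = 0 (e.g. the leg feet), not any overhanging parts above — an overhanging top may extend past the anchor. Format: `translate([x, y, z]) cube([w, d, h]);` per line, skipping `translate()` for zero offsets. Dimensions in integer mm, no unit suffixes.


translate([146, 477, 0]) cube([56, 56, 459]);
translate([146, 1849, 0]) cube([56, 56, 459]);
translate([1998, 477, 0]) cube([56, 56, 459]);
translate([1998, 1849, 0]) cube([56, 56, 459]);
translate([202, 477, 280]) cube([1796, 30, 122]);
translate([202, 1875, 280]) cube([1796, 30, 122]);
translate([146, 533, 280]) cube([30, 1316, 122]);
translate([2024, 533, 280]) cube([30, 1316, 122]);
translate([235, 477, 402]) cube([92, 1428, 17]);
translate([360, 477, 402]) cube([92, 1428, 17]);
translate([485, 477, 402]) cube([92, 1428, 17]);
translate([610, 477, 402]) cube([92, 1428, 17]);
translate([735, 477, 402]) cube([92, 1428, 17]);
translate([860, 477, 402]) cube([92, 1428, 17]);
translate([985, 477, 402]) cube([92, 1428, 17]);
translate([1110, 477, 402]) cube([92, 1428, 17]);
translate([1235, 477, 402]) cube([92, 1428, 17]);
translate([1360, 477, 402]) cube([92, 1428, 17]);
translate([1485, 477, 402]) cube([92, 1428, 17]);
translate([1610, 477, 402]) cube([92, 1428, 17]);
translate([1735, 477, 402]) cube([92, 1428, 17]);
translate([1860, 477, 402]) cube([92, 1428, 17]);


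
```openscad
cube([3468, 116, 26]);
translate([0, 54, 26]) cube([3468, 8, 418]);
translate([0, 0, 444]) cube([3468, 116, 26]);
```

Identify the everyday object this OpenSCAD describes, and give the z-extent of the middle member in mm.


An I-beam. The web height is 418 mm.

Two wide flanges with a thin centred web — an I-beam. Overall 470 mm minus two 26 mm flanges gives a web of 470 − 2·26 = 418 mm.


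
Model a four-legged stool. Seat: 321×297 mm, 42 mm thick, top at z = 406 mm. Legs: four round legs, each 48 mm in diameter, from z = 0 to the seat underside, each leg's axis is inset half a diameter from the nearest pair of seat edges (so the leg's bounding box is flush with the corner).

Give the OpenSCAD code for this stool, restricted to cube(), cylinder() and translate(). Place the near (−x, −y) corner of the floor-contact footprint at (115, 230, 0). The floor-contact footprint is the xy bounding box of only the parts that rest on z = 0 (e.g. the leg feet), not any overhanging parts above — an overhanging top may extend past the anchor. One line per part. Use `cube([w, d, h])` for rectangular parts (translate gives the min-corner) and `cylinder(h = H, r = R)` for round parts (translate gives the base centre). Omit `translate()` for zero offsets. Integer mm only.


translate([115, 230, 364]) cube([321, 297, 42]);
translate([139, 254, 0]) cylinder(h = 364, r = 24);
translate([412, 254, 0]) cylinder(h = 364, r = 24);
translate([139, 503, 0]) cylinder(h = 364, r = 24);
translate([412, 503, 0]) cylinder(h = 364, r = 24);


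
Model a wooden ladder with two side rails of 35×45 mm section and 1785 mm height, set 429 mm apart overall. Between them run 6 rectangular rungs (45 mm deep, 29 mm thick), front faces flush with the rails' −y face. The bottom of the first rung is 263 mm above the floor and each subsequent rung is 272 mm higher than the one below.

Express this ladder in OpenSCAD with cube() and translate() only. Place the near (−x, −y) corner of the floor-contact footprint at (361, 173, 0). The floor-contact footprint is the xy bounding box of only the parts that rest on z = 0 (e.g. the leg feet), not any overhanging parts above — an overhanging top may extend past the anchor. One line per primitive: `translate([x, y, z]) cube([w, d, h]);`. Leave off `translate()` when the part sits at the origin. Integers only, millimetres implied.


// rung span = 429 - 2*35 = 359
// rung[k] z = 263 + k*272
translate([361, 173, 0]) cube([35, 45, 1785]);
translate([755, 173, 0]) cube([35, 45, 1785]);
translate([396, 173, 263]) cube([359, 45, 29]);
translate([396, 173, 535]) cube([359, 45, 29]);
translate([396, 173, 807]) cube([359, 45, 29]);
translate([396, 173, 1079]) cube([359, 45, 29]);
translate([396, 173, 1351]) cube([359, 45, 29]);
translate([396, 173, 1623]) cube([359, 45, 29]);


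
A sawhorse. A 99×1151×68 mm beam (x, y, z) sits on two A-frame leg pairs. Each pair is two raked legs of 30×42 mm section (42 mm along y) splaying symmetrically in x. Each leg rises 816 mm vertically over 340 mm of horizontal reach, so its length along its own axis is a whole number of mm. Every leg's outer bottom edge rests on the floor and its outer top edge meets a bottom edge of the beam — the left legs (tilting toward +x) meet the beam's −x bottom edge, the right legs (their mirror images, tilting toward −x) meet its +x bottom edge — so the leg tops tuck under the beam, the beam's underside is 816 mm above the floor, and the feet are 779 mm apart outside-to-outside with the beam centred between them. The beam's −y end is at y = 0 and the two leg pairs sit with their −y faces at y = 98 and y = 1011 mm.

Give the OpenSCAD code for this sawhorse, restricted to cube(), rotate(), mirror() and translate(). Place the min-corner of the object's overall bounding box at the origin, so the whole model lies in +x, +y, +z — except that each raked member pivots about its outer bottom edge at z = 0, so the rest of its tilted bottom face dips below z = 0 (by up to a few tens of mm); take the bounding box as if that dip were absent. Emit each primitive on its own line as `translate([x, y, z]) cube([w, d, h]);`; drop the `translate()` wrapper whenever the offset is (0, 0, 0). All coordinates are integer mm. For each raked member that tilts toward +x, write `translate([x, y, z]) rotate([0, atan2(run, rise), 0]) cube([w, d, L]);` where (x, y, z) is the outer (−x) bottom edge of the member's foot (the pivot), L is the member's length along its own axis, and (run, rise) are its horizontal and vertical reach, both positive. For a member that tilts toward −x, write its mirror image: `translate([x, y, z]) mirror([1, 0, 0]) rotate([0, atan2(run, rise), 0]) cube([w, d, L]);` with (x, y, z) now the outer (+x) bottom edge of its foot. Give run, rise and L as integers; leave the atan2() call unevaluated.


// leg length = √(340² + 816²) = 884
// right-leg outer foot x = 2·340 + 99 = 779
// beam min-corner = (340, 0, 816)
translate([340, 0, 816]) cube([99, 1151, 68]);
translate([0, 98, 0]) rotate([0, atan2(340, 816), 0]) cube([30, 42, 884]);
translate([779, 98, 0]) mirror([1, 0, 0]) rotate([0, atan2(340, 816), 0]) cube([30, 42, 884]);
translate([0, 1011, 0]) rotate([0, atan2(340, 816), 0]) cube([30, 42, 884]);
translate([779, 1011, 0]) mirror([1, 0, 0]) rotate([0, atan2(340, 816), 0]) cube([30, 42, 884]);


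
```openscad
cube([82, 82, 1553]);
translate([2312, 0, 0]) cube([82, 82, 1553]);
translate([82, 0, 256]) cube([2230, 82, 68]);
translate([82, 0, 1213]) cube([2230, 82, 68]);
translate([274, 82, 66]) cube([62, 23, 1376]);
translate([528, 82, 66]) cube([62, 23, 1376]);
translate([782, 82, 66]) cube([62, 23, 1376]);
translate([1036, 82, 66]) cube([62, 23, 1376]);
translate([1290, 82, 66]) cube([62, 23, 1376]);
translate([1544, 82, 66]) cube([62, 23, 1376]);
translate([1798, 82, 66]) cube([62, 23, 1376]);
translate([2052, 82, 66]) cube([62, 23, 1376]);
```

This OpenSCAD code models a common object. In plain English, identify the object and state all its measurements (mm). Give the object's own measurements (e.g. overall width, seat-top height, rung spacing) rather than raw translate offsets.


A fence section. Two 82×82 mm posts, 1553 mm tall, stand on the floor with a clear span of 2230 mm between their inner faces. Two horizontal rails of 82×68 mm section span the gap between the posts with their undersides at z = 256 mm and z = 1213 mm, flush with the posts' −y face. 8 pickets, each 62 mm wide, 23 mm thick and 1376 mm tall, are fixed to the +y face of the rails with their bottoms at z = 66 mm, spaced across the span with a 192 mm gap after the −x post and between neighbouring pickets, with 198 mm left before the +x post.


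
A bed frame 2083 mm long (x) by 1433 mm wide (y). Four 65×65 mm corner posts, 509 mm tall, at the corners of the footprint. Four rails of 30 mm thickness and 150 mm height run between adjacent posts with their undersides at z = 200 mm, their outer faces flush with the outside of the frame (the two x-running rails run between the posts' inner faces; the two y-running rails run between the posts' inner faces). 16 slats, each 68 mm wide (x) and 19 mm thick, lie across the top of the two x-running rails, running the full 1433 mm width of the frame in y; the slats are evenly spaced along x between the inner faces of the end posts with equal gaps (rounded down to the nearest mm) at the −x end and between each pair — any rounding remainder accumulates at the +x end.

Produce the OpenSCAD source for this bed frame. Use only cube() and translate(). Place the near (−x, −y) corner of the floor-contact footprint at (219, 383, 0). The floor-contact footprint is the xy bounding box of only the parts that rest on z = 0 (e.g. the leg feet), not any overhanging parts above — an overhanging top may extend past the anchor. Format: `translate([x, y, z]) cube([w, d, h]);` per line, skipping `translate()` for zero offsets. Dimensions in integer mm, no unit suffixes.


// slat z = rail_z + rail_h = 200 + 150 = 350
// slat gap = ⌊(1953 − 16·68) / 17⌋ = 50
translate([219, 383, 0]) cube([65, 65, 509]);
translate([219, 1751, 0]) cube([65, 65, 509]);
translate([2237, 383, 0]) cube([65, 65, 509]);
translate([2237, 1751, 0]) cube([65, 65, 509]);
translate([284, 383, 200]) cube([1953, 30, 150]);
translate([284, 1786, 200]) cube([1953, 30, 150]);
translate([219, 448, 200]) cube([30, 1303, 150]);
translate([2272, 448, 200]) cube([30, 1303, 150]);
translate([334, 383, 350]) cube([68, 1433, 19]);
translate([452, 383, 350]) cube([68, 1433, 19]);
translate([570, 383, 350]) cube([68, 1433, 19]);
translate([688, 383, 350]) cube([68, 1433, 19]);
translate([806, 383, 350]) cube([68, 1433, 19]);
translate([924, 383, 350]) cube([68, 1433, 19]);
translate([1042, 383, 350]) cube([68, 1433, 19]);
translate([1160, 383, 350]) cube([68, 1433, 19]);
translate([1278, 383, 350]) cube([68, 1433, 19]);
translate([1396, 383, 350]) cube([68, 1433, 19]);
translate([1514, 383, 350]) cube([68, 1433, 19]);
translate([1632, 383, 350]) cube([68, 1433, 19]);
translate([1750, 383, 350]) cube([68, 1433, 19]);
translate([1868, 383, 350]) cube([68, 1433, 19]);
translate([1986, 383, 350]) cube([68, 1433, 19]);
translate([2104, 383, 350]) cube([68, 1433, 19]);


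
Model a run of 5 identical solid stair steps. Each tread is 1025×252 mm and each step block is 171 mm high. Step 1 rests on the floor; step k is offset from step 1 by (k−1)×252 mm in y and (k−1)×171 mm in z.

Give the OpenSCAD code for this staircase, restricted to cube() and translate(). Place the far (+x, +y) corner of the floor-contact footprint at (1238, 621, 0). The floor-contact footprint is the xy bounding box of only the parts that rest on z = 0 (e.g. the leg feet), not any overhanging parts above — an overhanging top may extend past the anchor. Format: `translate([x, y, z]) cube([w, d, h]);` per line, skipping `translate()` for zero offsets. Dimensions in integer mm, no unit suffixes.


translate([213, 369, 0]) cube([1025, 252, 171]);
translate([213, 621, 171]) cube([1025, 252, 171]);
translate([213, 873, 342]) cube([1025, 252, 171]);
translate([213, 1125, 513]) cube([1025, 252, 171]);
translate([213, 1377, 684]) cube([1025, 252, 171]);


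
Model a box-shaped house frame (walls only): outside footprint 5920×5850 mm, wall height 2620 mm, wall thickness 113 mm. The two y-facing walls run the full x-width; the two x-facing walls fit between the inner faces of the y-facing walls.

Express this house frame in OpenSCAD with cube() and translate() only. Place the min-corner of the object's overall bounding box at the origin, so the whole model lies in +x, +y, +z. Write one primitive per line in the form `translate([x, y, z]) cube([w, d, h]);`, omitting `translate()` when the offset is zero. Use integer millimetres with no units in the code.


cube([5920, 113, 2620]);
translate([0, 5737, 0]) cube([5920, 113, 2620]);
translate([0, 113, 0]) cube([113, 5624, 2620]);
translate([5807, 113, 0]) cube([113, 5624, 2620]);


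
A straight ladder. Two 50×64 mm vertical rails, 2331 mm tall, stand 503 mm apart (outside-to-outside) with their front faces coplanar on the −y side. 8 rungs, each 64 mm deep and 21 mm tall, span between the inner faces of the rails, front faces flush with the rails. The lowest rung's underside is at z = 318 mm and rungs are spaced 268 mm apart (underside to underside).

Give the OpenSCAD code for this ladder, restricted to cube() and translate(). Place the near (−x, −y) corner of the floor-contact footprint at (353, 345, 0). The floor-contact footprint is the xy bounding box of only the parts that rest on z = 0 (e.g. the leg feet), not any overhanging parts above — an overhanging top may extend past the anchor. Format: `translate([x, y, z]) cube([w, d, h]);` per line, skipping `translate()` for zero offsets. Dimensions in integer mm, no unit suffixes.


translate([353, 345, 0]) cube([50, 64, 2331]);
translate([806, 345, 0]) cube([50, 64, 2331]);
translate([403, 345, 318]) cube([403, 64, 21]);
translate([403, 345, 586]) cube([403, 64, 21]);
translate([403, 345, 854]) cube([403, 64, 21]);
translate([403, 345, 1122]) cube([403, 64, 21]);
translate([403, 345, 1390]) cube([403, 64, 21]);
translate([403, 345, 1658]) cube([403, 64, 21]);
translate([403, 345, 1926]) cube([403, 64, 21]);
translate([403, 345, 2194]) cube([403, 64, 21]);


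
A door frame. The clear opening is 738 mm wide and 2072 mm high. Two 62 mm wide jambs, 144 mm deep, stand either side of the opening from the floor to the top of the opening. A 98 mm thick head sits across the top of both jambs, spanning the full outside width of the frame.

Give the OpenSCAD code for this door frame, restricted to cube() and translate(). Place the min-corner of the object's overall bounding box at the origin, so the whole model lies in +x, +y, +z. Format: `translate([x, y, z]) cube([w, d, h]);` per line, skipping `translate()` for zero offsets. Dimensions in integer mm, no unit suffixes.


cube([62, 144, 2072]);
translate([800, 0, 0]) cube([62, 144, 2072]);
translate([0, 0, 2072]) cube([862, 144, 98]);


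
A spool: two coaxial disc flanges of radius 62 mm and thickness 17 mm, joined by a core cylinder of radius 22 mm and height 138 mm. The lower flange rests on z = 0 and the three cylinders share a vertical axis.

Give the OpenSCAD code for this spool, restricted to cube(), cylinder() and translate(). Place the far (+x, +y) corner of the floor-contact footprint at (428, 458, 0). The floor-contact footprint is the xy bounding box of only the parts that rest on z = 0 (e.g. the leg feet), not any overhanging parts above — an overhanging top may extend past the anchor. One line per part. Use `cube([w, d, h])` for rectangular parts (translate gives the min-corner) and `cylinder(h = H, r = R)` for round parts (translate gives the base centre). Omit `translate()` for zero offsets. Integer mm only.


translate([366, 396, 0]) cylinder(h = 17, r = 62);
translate([366, 396, 17]) cylinder(h = 138, r = 22);
translate([366, 396, 155]) cylinder(h = 17, r = 62);


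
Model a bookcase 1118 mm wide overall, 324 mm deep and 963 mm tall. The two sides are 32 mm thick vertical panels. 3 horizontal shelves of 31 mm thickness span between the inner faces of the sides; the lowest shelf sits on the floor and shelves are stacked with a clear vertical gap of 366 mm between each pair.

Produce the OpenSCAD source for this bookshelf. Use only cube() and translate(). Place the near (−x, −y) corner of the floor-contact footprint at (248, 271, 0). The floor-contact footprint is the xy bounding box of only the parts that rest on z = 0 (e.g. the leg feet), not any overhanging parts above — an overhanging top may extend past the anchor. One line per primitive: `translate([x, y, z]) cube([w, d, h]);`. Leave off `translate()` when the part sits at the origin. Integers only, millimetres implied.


translate([248, 271, 0]) cube([32, 324, 963]);
translate([1334, 271, 0]) cube([32, 324, 963]);
translate([280, 271, 0]) cube([1054, 324, 31]);
translate([280, 271, 397]) cube([1054, 324, 31]);
translate([280, 271, 794]) cube([1054, 324, 31]);


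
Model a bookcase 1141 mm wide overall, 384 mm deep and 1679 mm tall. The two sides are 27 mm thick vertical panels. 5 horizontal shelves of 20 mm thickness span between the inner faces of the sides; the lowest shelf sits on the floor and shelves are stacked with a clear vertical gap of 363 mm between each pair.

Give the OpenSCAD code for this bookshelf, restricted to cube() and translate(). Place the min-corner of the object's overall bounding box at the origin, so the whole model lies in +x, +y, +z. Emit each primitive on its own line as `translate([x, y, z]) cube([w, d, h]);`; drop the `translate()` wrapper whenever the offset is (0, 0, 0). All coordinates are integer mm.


cube([27, 384, 1679]);
translate([1114, 0, 0]) cube([27, 384, 1679]);
translate([27, 0, 0]) cube([1087, 384, 20]);
translate([27, 0, 383]) cube([1087, 384, 20]);
translate([27, 0, 766]) cube([1087, 384, 20]);
translate([27, 0, 1149]) cube([1087, 384, 20]);
translate([27, 0, 1532]) cube([1087, 384, 20]);


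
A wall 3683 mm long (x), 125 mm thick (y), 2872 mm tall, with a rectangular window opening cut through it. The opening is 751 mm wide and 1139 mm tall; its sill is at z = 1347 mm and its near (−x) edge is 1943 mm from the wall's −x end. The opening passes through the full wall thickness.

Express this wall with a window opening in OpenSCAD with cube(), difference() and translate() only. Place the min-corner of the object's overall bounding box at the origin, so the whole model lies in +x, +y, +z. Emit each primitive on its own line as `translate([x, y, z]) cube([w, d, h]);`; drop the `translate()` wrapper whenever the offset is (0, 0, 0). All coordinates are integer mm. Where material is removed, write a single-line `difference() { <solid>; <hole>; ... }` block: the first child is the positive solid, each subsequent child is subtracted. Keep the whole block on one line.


difference() { cube([3683, 125, 2872]); translate([1943, 0, 1347]) cube([751, 125, 1139]); }


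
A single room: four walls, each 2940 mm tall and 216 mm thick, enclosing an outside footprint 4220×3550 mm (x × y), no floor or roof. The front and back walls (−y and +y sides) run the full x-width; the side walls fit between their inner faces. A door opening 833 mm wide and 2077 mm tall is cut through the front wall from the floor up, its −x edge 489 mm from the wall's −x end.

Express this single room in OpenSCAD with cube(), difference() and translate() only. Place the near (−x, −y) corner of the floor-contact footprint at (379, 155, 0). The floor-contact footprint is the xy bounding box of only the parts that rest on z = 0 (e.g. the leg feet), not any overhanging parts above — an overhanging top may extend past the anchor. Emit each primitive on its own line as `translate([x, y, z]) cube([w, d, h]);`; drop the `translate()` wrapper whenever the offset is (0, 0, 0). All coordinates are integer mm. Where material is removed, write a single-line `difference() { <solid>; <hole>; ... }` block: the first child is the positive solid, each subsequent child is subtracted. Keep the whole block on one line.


difference() { translate([379, 155, 0]) cube([4220, 216, 2940]); translate([868, 155, 0]) cube([833, 216, 2077]); }
translate([379, 3489, 0]) cube([4220, 216, 2940]);
translate([379, 371, 0]) cube([216, 3118, 2940]);
translate([4383, 371, 0]) cube([216, 3118, 2940]);


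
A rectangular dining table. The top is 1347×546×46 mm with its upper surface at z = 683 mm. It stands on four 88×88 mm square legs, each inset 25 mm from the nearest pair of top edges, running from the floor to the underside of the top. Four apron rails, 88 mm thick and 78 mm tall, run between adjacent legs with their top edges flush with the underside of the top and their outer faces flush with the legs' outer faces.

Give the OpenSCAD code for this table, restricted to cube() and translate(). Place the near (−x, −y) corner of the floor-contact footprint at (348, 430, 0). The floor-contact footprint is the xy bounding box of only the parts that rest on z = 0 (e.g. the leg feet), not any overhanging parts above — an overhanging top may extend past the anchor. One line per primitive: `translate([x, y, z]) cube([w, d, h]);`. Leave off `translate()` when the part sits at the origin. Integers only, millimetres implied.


// leg_h = 683 - 46 = 637
// apron z = 637 - 78 = 559
translate([323, 405, 637]) cube([1347, 546, 46]);
translate([348, 430, 0]) cube([88, 88, 637]);
translate([1557, 430, 0]) cube([88, 88, 637]);
translate([348, 838, 0]) cube([88, 88, 637]);
translate([1557, 838, 0]) cube([88, 88, 637]);
translate([436, 430, 559]) cube([1121, 88, 78]);
translate([436, 838, 559]) cube([1121, 88, 78]);
translate([348, 518, 559]) cube([88, 320, 78]);
translate([1557, 518, 559]) cube([88, 320, 78]);
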